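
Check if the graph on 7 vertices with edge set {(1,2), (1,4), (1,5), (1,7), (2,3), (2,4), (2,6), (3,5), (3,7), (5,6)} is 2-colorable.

Step 1: Attempt 2-coloring using BFS:
  Start at vertex 1, assign color 0
  Color vertex 2 with color 1 (neighbor of 1)
  Color vertex 4 with color 1 (neighbor of 1)
  Color vertex 5 with color 1 (neighbor of 1)
  Color vertex 7 with color 1 (neighbor of 1)
  Color vertex 3 with color 0 (neighbor of 2)

Step 2: Conflict found! Vertices 2 and 4 are adjacent but have the same color.
This means the graph contains an odd cycle.

The graph is NOT bipartite.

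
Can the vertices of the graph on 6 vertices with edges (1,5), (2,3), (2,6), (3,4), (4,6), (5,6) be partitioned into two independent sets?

Step 1: Attempt 2-coloring using BFS:
  Start at vertex 1, assign color 0
  Color vertex 5 with color 1 (neighbor of 1)
  Color vertex 6 with color 0 (neighbor of 5)
  Color vertex 2 with color 1 (neighbor of 6)
  Color vertex 4 with color 1 (neighbor of 6)
  Color vertex 3 with color 0 (neighbor of 2)

Step 2: 2-coloring succeeded. No conflicts found.
  Set A (color 0): {1, 3, 6}
  Set B (color 1): {2, 4, 5}

The graph is bipartite with partition {1, 3, 6}, {2, 4, 5}.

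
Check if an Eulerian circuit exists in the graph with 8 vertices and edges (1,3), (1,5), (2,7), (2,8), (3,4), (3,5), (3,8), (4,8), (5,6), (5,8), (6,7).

Step 1: Find the degree of each vertex:
  deg(1) = 2
  deg(2) = 2
  deg(3) = 4
  deg(4) = 2
  deg(5) = 4
  deg(6) = 2
  deg(7) = 2
  deg(8) = 4

Step 2: Count vertices with odd degree:
  All vertices have even degree (0 odd-degree vertices)

Step 3: Apply Euler's theorem:
  - Eulerian circuit exists iff graph is connected and all vertices have even degree
  - Eulerian path exists iff graph is connected and has 0 or 2 odd-degree vertices

Graph is connected with 0 odd-degree vertices.
Both Eulerian circuit and Eulerian path exist.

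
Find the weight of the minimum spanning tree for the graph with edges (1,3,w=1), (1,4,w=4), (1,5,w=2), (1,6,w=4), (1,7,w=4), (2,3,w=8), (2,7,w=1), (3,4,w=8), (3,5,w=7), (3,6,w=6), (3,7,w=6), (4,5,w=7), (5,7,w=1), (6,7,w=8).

Apply Kruskal's algorithm (sort edges by weight, add if no cycle):

Sorted edges by weight:
  (1,3) w=1
  (2,7) w=1
  (5,7) w=1
  (1,5) w=2
  (1,7) w=4
  (1,4) w=4
  (1,6) w=4
  (3,6) w=6
  (3,7) w=6
  (3,5) w=7
  (4,5) w=7
  (2,3) w=8
  (3,4) w=8
  (6,7) w=8

Add edge (1,3) w=1 -- no cycle. Running total: 1
Add edge (2,7) w=1 -- no cycle. Running total: 2
Add edge (5,7) w=1 -- no cycle. Running total: 3
Add edge (1,5) w=2 -- no cycle. Running total: 5
Skip edge (1,7) w=4 -- would create cycle
Add edge (1,4) w=4 -- no cycle. Running total: 9
Add edge (1,6) w=4 -- no cycle. Running total: 13

MST edges: (1,3,w=1), (2,7,w=1), (5,7,w=1), (1,5,w=2), (1,4,w=4), (1,6,w=4)
Total MST weight: 1 + 1 + 1 + 2 + 4 + 4 = 13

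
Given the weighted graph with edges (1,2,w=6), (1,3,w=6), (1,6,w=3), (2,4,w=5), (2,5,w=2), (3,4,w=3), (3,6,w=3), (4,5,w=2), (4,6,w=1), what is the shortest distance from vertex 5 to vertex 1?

Step 1: Build adjacency list with weights:
  1: 2(w=6), 3(w=6), 6(w=3)
  2: 1(w=6), 4(w=5), 5(w=2)
  3: 1(w=6), 4(w=3), 6(w=3)
  4: 2(w=5), 3(w=3), 5(w=2), 6(w=1)
  5: 2(w=2), 4(w=2)
  6: 1(w=3), 3(w=3), 4(w=1)

Step 2: Apply Dijkstra's algorithm from vertex 5:
  Visit vertex 5 (distance=0)
    Update dist[2] = 2
    Update dist[4] = 2
  Visit vertex 2 (distance=2)
    Update dist[1] = 8
  Visit vertex 4 (distance=2)
    Update dist[3] = 5
    Update dist[6] = 3
  Visit vertex 6 (distance=3)
    Update dist[1] = 6
  Visit vertex 3 (distance=5)
  Visit vertex 1 (distance=6)

Step 3: Shortest path: 5 -> 4 -> 6 -> 1
Total weight: 2 + 1 + 3 = 6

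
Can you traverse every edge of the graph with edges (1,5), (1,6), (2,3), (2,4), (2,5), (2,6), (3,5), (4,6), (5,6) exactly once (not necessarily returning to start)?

Step 1: Find the degree of each vertex:
  deg(1) = 2
  deg(2) = 4
  deg(3) = 2
  deg(4) = 2
  deg(5) = 4
  deg(6) = 4

Step 2: Count vertices with odd degree:
  All vertices have even degree (0 odd-degree vertices)

Step 3: Apply Euler's theorem:
  - Eulerian circuit exists iff graph is connected and all vertices have even degree
  - Eulerian path exists iff graph is connected and has 0 or 2 odd-degree vertices

Graph is connected with 0 odd-degree vertices.
Both Eulerian circuit and Eulerian path exist.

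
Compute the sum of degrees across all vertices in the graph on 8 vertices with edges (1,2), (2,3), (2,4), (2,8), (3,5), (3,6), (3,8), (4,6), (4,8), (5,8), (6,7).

Step 1: Count edges incident to each vertex:
  deg(1) = 1 (neighbors: 2)
  deg(2) = 4 (neighbors: 1, 3, 4, 8)
  deg(3) = 4 (neighbors: 2, 5, 6, 8)
  deg(4) = 3 (neighbors: 2, 6, 8)
  deg(5) = 2 (neighbors: 3, 8)
  deg(6) = 3 (neighbors: 3, 4, 7)
  deg(7) = 1 (neighbors: 6)
  deg(8) = 4 (neighbors: 2, 3, 4, 5)

Step 2: Sum all degrees:
  1 + 4 + 4 + 3 + 2 + 3 + 1 + 4 = 22

Verification: sum of degrees = 2 * |E| = 2 * 11 = 22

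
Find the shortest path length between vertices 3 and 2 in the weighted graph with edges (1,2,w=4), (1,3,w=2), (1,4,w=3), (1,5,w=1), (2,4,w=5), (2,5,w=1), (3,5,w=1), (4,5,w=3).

Step 1: Build adjacency list with weights:
  1: 2(w=4), 3(w=2), 4(w=3), 5(w=1)
  2: 1(w=4), 4(w=5), 5(w=1)
  3: 1(w=2), 5(w=1)
  4: 1(w=3), 2(w=5), 5(w=3)
  5: 1(w=1), 2(w=1), 3(w=1), 4(w=3)

Step 2: Apply Dijkstra's algorithm from vertex 3:
  Visit vertex 3 (distance=0)
    Update dist[1] = 2
    Update dist[5] = 1
  Visit vertex 5 (distance=1)
    Update dist[2] = 2
    Update dist[4] = 4
  Visit vertex 1 (distance=2)
  Visit vertex 2 (distance=2)

Step 3: Shortest path: 3 -> 5 -> 2
Total weight: 1 + 1 = 2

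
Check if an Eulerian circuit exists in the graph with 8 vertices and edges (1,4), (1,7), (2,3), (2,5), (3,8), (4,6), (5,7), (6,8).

Step 1: Find the degree of each vertex:
  deg(1) = 2
  deg(2) = 2
  deg(3) = 2
  deg(4) = 2
  deg(5) = 2
  deg(6) = 2
  deg(7) = 2
  deg(8) = 2

Step 2: Count vertices with odd degree:
  All vertices have even degree (0 odd-degree vertices)

Step 3: Apply Euler's theorem:
  - Eulerian circuit exists iff graph is connected and all vertices have even degree
  - Eulerian path exists iff graph is connected and has 0 or 2 odd-degree vertices

Graph is connected with 0 odd-degree vertices.
Both Eulerian circuit and Eulerian path exist.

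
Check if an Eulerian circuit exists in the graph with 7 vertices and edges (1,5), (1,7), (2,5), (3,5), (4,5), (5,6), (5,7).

Step 1: Find the degree of each vertex:
  deg(1) = 2
  deg(2) = 1
  deg(3) = 1
  deg(4) = 1
  deg(5) = 6
  deg(6) = 1
  deg(7) = 2

Step 2: Count vertices with odd degree:
  Odd-degree vertices: 2, 3, 4, 6 (4 total)

Step 3: Apply Euler's theorem:
  - Eulerian circuit exists iff graph is connected and all vertices have even degree
  - Eulerian path exists iff graph is connected and has 0 or 2 odd-degree vertices

Graph has 4 odd-degree vertices (need 0 or 2).
Neither Eulerian path nor Eulerian circuit exists.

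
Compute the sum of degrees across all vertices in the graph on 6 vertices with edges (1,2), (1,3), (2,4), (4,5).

Step 1: Count edges incident to each vertex:
  deg(1) = 2 (neighbors: 2, 3)
  deg(2) = 2 (neighbors: 1, 4)
  deg(3) = 1 (neighbors: 1)
  deg(4) = 2 (neighbors: 2, 5)
  deg(5) = 1 (neighbors: 4)
  deg(6) = 0 (neighbors: none)

Step 2: Sum all degrees:
  2 + 2 + 1 + 2 + 1 + 0 = 8

Verification: sum of degrees = 2 * |E| = 2 * 4 = 8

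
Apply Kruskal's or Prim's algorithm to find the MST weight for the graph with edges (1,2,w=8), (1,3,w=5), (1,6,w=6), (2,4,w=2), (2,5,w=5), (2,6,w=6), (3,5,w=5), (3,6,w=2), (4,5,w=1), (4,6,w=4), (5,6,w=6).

Apply Kruskal's algorithm (sort edges by weight, add if no cycle):

Sorted edges by weight:
  (4,5) w=1
  (2,4) w=2
  (3,6) w=2
  (4,6) w=4
  (1,3) w=5
  (2,5) w=5
  (3,5) w=5
  (1,6) w=6
  (2,6) w=6
  (5,6) w=6
  (1,2) w=8

Add edge (4,5) w=1 -- no cycle. Running total: 1
Add edge (2,4) w=2 -- no cycle. Running total: 3
Add edge (3,6) w=2 -- no cycle. Running total: 5
Add edge (4,6) w=4 -- no cycle. Running total: 9
Add edge (1,3) w=5 -- no cycle. Running total: 14

MST edges: (4,5,w=1), (2,4,w=2), (3,6,w=2), (4,6,w=4), (1,3,w=5)
Total MST weight: 1 + 2 + 2 + 4 + 5 = 14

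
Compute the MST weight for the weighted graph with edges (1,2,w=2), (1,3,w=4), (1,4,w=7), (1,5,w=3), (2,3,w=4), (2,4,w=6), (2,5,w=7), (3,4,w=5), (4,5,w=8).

Apply Kruskal's algorithm (sort edges by weight, add if no cycle):

Sorted edges by weight:
  (1,2) w=2
  (1,5) w=3
  (1,3) w=4
  (2,3) w=4
  (3,4) w=5
  (2,4) w=6
  (1,4) w=7
  (2,5) w=7
  (4,5) w=8

Add edge (1,2) w=2 -- no cycle. Running total: 2
Add edge (1,5) w=3 -- no cycle. Running total: 5
Add edge (1,3) w=4 -- no cycle. Running total: 9
Skip edge (2,3) w=4 -- would create cycle
Add edge (3,4) w=5 -- no cycle. Running total: 14

MST edges: (1,2,w=2), (1,5,w=3), (1,3,w=4), (3,4,w=5)
Total MST weight: 2 + 3 + 4 + 5 = 14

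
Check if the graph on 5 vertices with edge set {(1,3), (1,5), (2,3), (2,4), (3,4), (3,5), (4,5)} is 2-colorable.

Step 1: Attempt 2-coloring using BFS:
  Start at vertex 1, assign color 0
  Color vertex 3 with color 1 (neighbor of 1)
  Color vertex 5 with color 1 (neighbor of 1)
  Color vertex 2 with color 0 (neighbor of 3)
  Color vertex 4 with color 0 (neighbor of 3)

Step 2: Conflict found! Vertices 3 and 5 are adjacent but have the same color.
This means the graph contains an odd cycle.

The graph is NOT bipartite.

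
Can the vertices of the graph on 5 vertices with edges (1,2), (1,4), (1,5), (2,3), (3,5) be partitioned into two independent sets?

Step 1: Attempt 2-coloring using BFS:
  Start at vertex 1, assign color 0
  Color vertex 2 with color 1 (neighbor of 1)
  Color vertex 4 with color 1 (neighbor of 1)
  Color vertex 5 with color 1 (neighbor of 1)
  Color vertex 3 with color 0 (neighbor of 2)

Step 2: 2-coloring succeeded. No conflicts found.
  Set A (color 0): {1, 3}
  Set B (color 1): {2, 4, 5}

The graph is bipartite with partition {1, 3}, {2, 4, 5}.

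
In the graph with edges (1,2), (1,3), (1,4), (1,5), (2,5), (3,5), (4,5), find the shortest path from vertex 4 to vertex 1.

Step 1: Build adjacency list:
  1: 2, 3, 4, 5
  2: 1, 5
  3: 1, 5
  4: 1, 5
  5: 1, 2, 3, 4

Step 2: BFS from vertex 4 to find shortest path to 1:
  vertex 1 reached at distance 1

Step 3: Shortest path: 4 -> 1
Path length: 1 edge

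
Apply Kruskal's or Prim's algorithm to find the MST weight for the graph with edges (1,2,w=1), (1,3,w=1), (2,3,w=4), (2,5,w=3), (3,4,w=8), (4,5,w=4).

Apply Kruskal's algorithm (sort edges by weight, add if no cycle):

Sorted edges by weight:
  (1,3) w=1
  (1,2) w=1
  (2,5) w=3
  (2,3) w=4
  (4,5) w=4
  (3,4) w=8

Add edge (1,3) w=1 -- no cycle. Running total: 1
Add edge (1,2) w=1 -- no cycle. Running total: 2
Add edge (2,5) w=3 -- no cycle. Running total: 5
Skip edge (2,3) w=4 -- would create cycle
Add edge (4,5) w=4 -- no cycle. Running total: 9

MST edges: (1,3,w=1), (1,2,w=1), (2,5,w=3), (4,5,w=4)
Total MST weight: 1 + 1 + 3 + 4 = 9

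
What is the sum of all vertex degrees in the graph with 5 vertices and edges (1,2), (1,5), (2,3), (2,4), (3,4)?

Step 1: Count edges incident to each vertex:
  deg(1) = 2 (neighbors: 2, 5)
  deg(2) = 3 (neighbors: 1, 3, 4)
  deg(3) = 2 (neighbors: 2, 4)
  deg(4) = 2 (neighbors: 2, 3)
  deg(5) = 1 (neighbors: 1)

Step 2: Sum all degrees:
  2 + 3 + 2 + 2 + 1 = 10

Verification: sum of degrees = 2 * |E| = 2 * 5 = 10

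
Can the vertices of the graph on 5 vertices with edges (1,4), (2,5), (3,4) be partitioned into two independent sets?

Step 1: Attempt 2-coloring using BFS:
  Start at vertex 1, assign color 0
  Color vertex 4 with color 1 (neighbor of 1)
  Color vertex 3 with color 0 (neighbor of 4)
  Start new component at vertex 2, assign color 0
  Color vertex 5 with color 1 (neighbor of 2)

Step 2: 2-coloring succeeded. No conflicts found.
  Set A (color 0): {1, 2, 3}
  Set B (color 1): {4, 5}

The graph is bipartite with partition {1, 2, 3}, {4, 5}.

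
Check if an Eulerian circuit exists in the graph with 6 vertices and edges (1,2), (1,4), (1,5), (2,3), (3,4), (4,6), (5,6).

Step 1: Find the degree of each vertex:
  deg(1) = 3
  deg(2) = 2
  deg(3) = 2
  deg(4) = 3
  deg(5) = 2
  deg(6) = 2

Step 2: Count vertices with odd degree:
  Odd-degree vertices: 1, 4 (2 total)

Step 3: Apply Euler's theorem:
  - Eulerian circuit exists iff graph is connected and all vertices have even degree
  - Eulerian path exists iff graph is connected and has 0 or 2 odd-degree vertices

Graph is connected with exactly 2 odd-degree vertices (1, 4).
Eulerian path exists (starting and ending at the odd-degree vertices), but no Eulerian circuit.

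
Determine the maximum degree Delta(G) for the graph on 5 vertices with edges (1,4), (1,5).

Step 1: Count edges incident to each vertex:
  deg(1) = 2 (neighbors: 4, 5)
  deg(2) = 0 (neighbors: none)
  deg(3) = 0 (neighbors: none)
  deg(4) = 1 (neighbors: 1)
  deg(5) = 1 (neighbors: 1)

Step 2: Find maximum:
  max(2, 0, 0, 1, 1) = 2 (vertex 1)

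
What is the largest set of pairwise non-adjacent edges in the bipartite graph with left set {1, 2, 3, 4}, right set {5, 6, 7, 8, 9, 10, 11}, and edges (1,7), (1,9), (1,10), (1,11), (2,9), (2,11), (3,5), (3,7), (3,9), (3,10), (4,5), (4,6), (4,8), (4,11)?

Step 1: List the neighbors of each left vertex:
  1: 7, 9, 10, 11
  2: 9, 11
  3: 5, 7, 9, 10
  4: 5, 6, 8, 11

Step 2: Greedily match left vertices, then look for augmenting paths:
  Match 1 -- 7
  Match 2 -- 9
  Match 3 -- 5
  Match 4 -- 6
  No augmenting path remains.

Step 3: Verify this is maximum:
  Matching size 4 = min(|L|, |R|) = min(4, 7), which is an upper bound, so this matching is maximum.

Maximum matching: {(1,7), (2,9), (3,5), (4,6)}
Size: 4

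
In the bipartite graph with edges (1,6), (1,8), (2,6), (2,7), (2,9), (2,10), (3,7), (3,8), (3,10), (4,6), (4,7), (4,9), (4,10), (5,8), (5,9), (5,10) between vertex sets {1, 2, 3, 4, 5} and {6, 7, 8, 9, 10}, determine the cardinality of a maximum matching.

Step 1: List the neighbors of each left vertex:
  1: 6, 8
  2: 6, 7, 9, 10
  3: 7, 8, 10
  4: 6, 7, 9, 10
  5: 8, 9, 10

Step 2: Greedily match left vertices, then look for augmenting paths:
  Match 1 -- 6
  Match 2 -- 7
  Match 3 -- 8
  Match 4 -- 9
  Match 5 -- 10
  No augmenting path remains.

Step 3: Verify this is maximum:
  Matching size 5 = min(|L|, |R|) = min(5, 5), which is an upper bound, so this matching is maximum.

Maximum matching: {(1,6), (2,7), (3,8), (4,9), (5,10)}
Size: 5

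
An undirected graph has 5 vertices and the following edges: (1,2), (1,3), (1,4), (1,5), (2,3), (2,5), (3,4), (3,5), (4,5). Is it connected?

Step 1: Build adjacency list from edges:
  1: 2, 3, 4, 5
  2: 1, 3, 5
  3: 1, 2, 4, 5
  4: 1, 3, 5
  5: 1, 2, 3, 4

Step 2: Run BFS/DFS from vertex 1:
  Visited: {1, 2, 3, 4, 5}
  Reached 5 of 5 vertices

Step 3: All 5 vertices reached from vertex 1, so the graph is connected.
Answer: Yes, the graph is connected.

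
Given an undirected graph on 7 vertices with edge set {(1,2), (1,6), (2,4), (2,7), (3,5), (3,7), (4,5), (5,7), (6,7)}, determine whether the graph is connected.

Step 1: Build adjacency list from edges:
  1: 2, 6
  2: 1, 4, 7
  3: 5, 7
  4: 2, 5
  5: 3, 4, 7
  6: 1, 7
  7: 2, 3, 5, 6

Step 2: Run BFS/DFS from vertex 1:
  Visited: {1, 2, 6, 4, 7, 5, 3}
  Reached 7 of 7 vertices

Step 3: All 7 vertices reached from vertex 1, so the graph is connected.
Answer: Yes, the graph is connected.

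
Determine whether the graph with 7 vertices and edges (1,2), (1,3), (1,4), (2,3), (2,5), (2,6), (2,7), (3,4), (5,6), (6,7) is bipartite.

Step 1: Attempt 2-coloring using BFS:
  Start at vertex 1, assign color 0
  Color vertex 2 with color 1 (neighbor of 1)
  Color vertex 3 with color 1 (neighbor of 1)
  Color vertex 4 with color 1 (neighbor of 1)

Step 2: Conflict found! Vertices 2 and 3 are adjacent but have the same color.
This means the graph contains an odd cycle.

The graph is NOT bipartite.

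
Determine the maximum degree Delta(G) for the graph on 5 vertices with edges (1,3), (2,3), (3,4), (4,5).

Step 1: Count edges incident to each vertex:
  deg(1) = 1 (neighbors: 3)
  deg(2) = 1 (neighbors: 3)
  deg(3) = 3 (neighbors: 1, 2, 4)
  deg(4) = 2 (neighbors: 3, 5)
  deg(5) = 1 (neighbors: 4)

Step 2: Find maximum:
  max(1, 1, 3, 2, 1) = 3 (vertex 3)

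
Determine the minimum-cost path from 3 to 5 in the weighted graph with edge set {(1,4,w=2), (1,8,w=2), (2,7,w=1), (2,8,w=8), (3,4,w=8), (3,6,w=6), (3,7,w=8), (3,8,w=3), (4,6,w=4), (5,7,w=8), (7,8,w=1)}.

Step 1: Build adjacency list with weights:
  1: 4(w=2), 8(w=2)
  2: 7(w=1), 8(w=8)
  3: 4(w=8), 6(w=6), 7(w=8), 8(w=3)
  4: 1(w=2), 3(w=8), 6(w=4)
  5: 7(w=8)
  6: 3(w=6), 4(w=4)
  7: 2(w=1), 3(w=8), 5(w=8), 8(w=1)
  8: 1(w=2), 2(w=8), 3(w=3), 7(w=1)

Step 2: Apply Dijkstra's algorithm from vertex 3:
  Visit vertex 3 (distance=0)
    Update dist[4] = 8
    Update dist[6] = 6
    Update dist[7] = 8
    Update dist[8] = 3
  Visit vertex 8 (distance=3)
    Update dist[1] = 5
    Update dist[2] = 11
    Update dist[7] = 4
  Visit vertex 7 (distance=4)
    Update dist[2] = 5
    Update dist[5] = 12
  Visit vertex 1 (distance=5)
    Update dist[4] = 7
  Visit vertex 2 (distance=5)
  Visit vertex 6 (distance=6)
  Visit vertex 4 (distance=7)
  Visit vertex 5 (distance=12)

Step 3: Shortest path: 3 -> 8 -> 7 -> 5
Total weight: 3 + 1 + 8 = 12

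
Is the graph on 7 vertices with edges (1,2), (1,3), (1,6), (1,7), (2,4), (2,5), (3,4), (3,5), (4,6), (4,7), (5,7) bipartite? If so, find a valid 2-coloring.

Step 1: Attempt 2-coloring using BFS:
  Start at vertex 1, assign color 0
  Color vertex 2 with color 1 (neighbor of 1)
  Color vertex 3 with color 1 (neighbor of 1)
  Color vertex 6 with color 1 (neighbor of 1)
  Color vertex 7 with color 1 (neighbor of 1)
  Color vertex 4 with color 0 (neighbor of 2)
  Color vertex 5 with color 0 (neighbor of 2)

Step 2: 2-coloring succeeded. No conflicts found.
  Set A (color 0): {1, 4, 5}
  Set B (color 1): {2, 3, 6, 7}

The graph is bipartite with partition {1, 4, 5}, {2, 3, 6, 7}.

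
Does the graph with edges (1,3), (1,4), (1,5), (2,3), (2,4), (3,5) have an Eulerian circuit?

Step 1: Find the degree of each vertex:
  deg(1) = 3
  deg(2) = 2
  deg(3) = 3
  deg(4) = 2
  deg(5) = 2

Step 2: Count vertices with odd degree:
  Odd-degree vertices: 1, 3 (2 total)

Step 3: Apply Euler's theorem:
  - Eulerian circuit exists iff graph is connected and all vertices have even degree
  - Eulerian path exists iff graph is connected and has 0 or 2 odd-degree vertices

Graph is connected with exactly 2 odd-degree vertices (1, 3).
Eulerian path exists (starting and ending at the odd-degree vertices), but no Eulerian circuit.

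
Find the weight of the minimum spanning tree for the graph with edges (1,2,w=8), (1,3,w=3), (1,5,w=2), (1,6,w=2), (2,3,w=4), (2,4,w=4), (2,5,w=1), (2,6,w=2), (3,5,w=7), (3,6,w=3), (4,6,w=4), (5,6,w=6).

Apply Kruskal's algorithm (sort edges by weight, add if no cycle):

Sorted edges by weight:
  (2,5) w=1
  (1,5) w=2
  (1,6) w=2
  (2,6) w=2
  (1,3) w=3
  (3,6) w=3
  (2,3) w=4
  (2,4) w=4
  (4,6) w=4
  (5,6) w=6
  (3,5) w=7
  (1,2) w=8

Add edge (2,5) w=1 -- no cycle. Running total: 1
Add edge (1,5) w=2 -- no cycle. Running total: 3
Add edge (1,6) w=2 -- no cycle. Running total: 5
Skip edge (2,6) w=2 -- would create cycle
Add edge (1,3) w=3 -- no cycle. Running total: 8
Skip edge (3,6) w=3 -- would create cycle
Skip edge (2,3) w=4 -- would create cycle
Add edge (2,4) w=4 -- no cycle. Running total: 12

MST edges: (2,5,w=1), (1,5,w=2), (1,6,w=2), (1,3,w=3), (2,4,w=4)
Total MST weight: 1 + 2 + 2 + 3 + 4 = 12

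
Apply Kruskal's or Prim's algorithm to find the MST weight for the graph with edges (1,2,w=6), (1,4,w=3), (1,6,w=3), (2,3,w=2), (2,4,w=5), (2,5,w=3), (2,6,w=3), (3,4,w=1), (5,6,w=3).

Apply Kruskal's algorithm (sort edges by weight, add if no cycle):

Sorted edges by weight:
  (3,4) w=1
  (2,3) w=2
  (1,4) w=3
  (1,6) w=3
  (2,5) w=3
  (2,6) w=3
  (5,6) w=3
  (2,4) w=5
  (1,2) w=6

Add edge (3,4) w=1 -- no cycle. Running total: 1
Add edge (2,3) w=2 -- no cycle. Running total: 3
Add edge (1,4) w=3 -- no cycle. Running total: 6
Add edge (1,6) w=3 -- no cycle. Running total: 9
Add edge (2,5) w=3 -- no cycle. Running total: 12

MST edges: (3,4,w=1), (2,3,w=2), (1,4,w=3), (1,6,w=3), (2,5,w=3)
Total MST weight: 1 + 2 + 3 + 3 + 3 = 12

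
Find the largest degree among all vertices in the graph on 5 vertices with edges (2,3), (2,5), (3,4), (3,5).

Step 1: Count edges incident to each vertex:
  deg(1) = 0 (neighbors: none)
  deg(2) = 2 (neighbors: 3, 5)
  deg(3) = 3 (neighbors: 2, 4, 5)
  deg(4) = 1 (neighbors: 3)
  deg(5) = 2 (neighbors: 2, 3)

Step 2: Find maximum:
  max(0, 2, 3, 1, 2) = 3 (vertex 3)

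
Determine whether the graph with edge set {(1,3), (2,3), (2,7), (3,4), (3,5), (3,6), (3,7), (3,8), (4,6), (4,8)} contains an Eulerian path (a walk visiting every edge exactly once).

Step 1: Find the degree of each vertex:
  deg(1) = 1
  deg(2) = 2
  deg(3) = 7
  deg(4) = 3
  deg(5) = 1
  deg(6) = 2
  deg(7) = 2
  deg(8) = 2

Step 2: Count vertices with odd degree:
  Odd-degree vertices: 1, 3, 4, 5 (4 total)

Step 3: Apply Euler's theorem:
  - Eulerian circuit exists iff graph is connected and all vertices have even degree
  - Eulerian path exists iff graph is connected and has 0 or 2 odd-degree vertices

Graph has 4 odd-degree vertices (need 0 or 2).
Neither Eulerian path nor Eulerian circuit exists.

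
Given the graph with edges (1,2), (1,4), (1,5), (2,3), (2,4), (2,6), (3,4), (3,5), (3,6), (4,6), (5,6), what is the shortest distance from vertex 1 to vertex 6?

Step 1: Build adjacency list:
  1: 2, 4, 5
  2: 1, 3, 4, 6
  3: 2, 4, 5, 6
  4: 1, 2, 3, 6
  5: 1, 3, 6
  6: 2, 3, 4, 5

Step 2: BFS from vertex 1 to find shortest path to 6:
  vertex 2 reached at distance 1
  vertex 4 reached at distance 1
  vertex 5 reached at distance 1
  vertex 3 reached at distance 2
  vertex 6 reached at distance 2

Step 3: Shortest path: 1 -> 2 -> 6
Path length: 2 edges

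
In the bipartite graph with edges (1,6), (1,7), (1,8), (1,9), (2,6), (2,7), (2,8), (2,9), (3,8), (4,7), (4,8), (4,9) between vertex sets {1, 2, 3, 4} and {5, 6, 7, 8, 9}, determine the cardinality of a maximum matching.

Step 1: List the neighbors of each left vertex:
  1: 6, 7, 8, 9
  2: 6, 7, 8, 9
  3: 8
  4: 7, 8, 9

Step 2: Greedily match left vertices, then look for augmenting paths:
  Match 1 -- 6
  Match 2 -- 7
  Match 3 -- 8
  Match 4 -- 9
  No augmenting path remains.

Step 3: Verify this is maximum:
  Matching size 4 = min(|L|, |R|) = min(4, 5), which is an upper bound, so this matching is maximum.

Maximum matching: {(1,6), (2,7), (3,8), (4,9)}
Size: 4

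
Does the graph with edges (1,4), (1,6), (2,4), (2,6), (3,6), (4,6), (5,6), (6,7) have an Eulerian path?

Step 1: Find the degree of each vertex:
  deg(1) = 2
  deg(2) = 2
  deg(3) = 1
  deg(4) = 3
  deg(5) = 1
  deg(6) = 6
  deg(7) = 1

Step 2: Count vertices with odd degree:
  Odd-degree vertices: 3, 4, 5, 7 (4 total)

Step 3: Apply Euler's theorem:
  - Eulerian circuit exists iff graph is connected and all vertices have even degree
  - Eulerian path exists iff graph is connected and has 0 or 2 odd-degree vertices

Graph has 4 odd-degree vertices (need 0 or 2).
Neither Eulerian path nor Eulerian circuit exists.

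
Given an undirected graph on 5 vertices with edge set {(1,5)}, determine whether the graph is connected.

Step 1: Build adjacency list from edges:
  1: 5
  2: (none)
  3: (none)
  4: (none)
  5: 1

Step 2: Run BFS/DFS from vertex 1:
  Visited: {1, 5}
  Reached 2 of 5 vertices

Step 3: Only 2 of 5 vertices reached. Graph is disconnected.
Connected components: {1, 5}, {2}, {3}, {4}
Answer: No, the graph is not connected (4 components).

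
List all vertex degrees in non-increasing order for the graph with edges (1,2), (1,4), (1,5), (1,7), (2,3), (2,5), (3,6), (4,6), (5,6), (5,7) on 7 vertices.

Step 1: Count edges incident to each vertex:
  deg(1) = 4 (neighbors: 2, 4, 5, 7)
  deg(2) = 3 (neighbors: 1, 3, 5)
  deg(3) = 2 (neighbors: 2, 6)
  deg(4) = 2 (neighbors: 1, 6)
  deg(5) = 4 (neighbors: 1, 2, 6, 7)
  deg(6) = 3 (neighbors: 3, 4, 5)
  deg(7) = 2 (neighbors: 1, 5)

Step 2: Sort degrees in non-increasing order:
  Degrees: [4, 3, 2, 2, 4, 3, 2] -> sorted: [4, 4, 3, 3, 2, 2, 2]

Degree sequence: [4, 4, 3, 3, 2, 2, 2]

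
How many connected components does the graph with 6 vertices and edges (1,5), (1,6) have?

Step 1: Build adjacency list from edges:
  1: 5, 6
  2: (none)
  3: (none)
  4: (none)
  5: 1
  6: 1

Step 2: Run BFS/DFS from vertex 1:
  Visited: {1, 5, 6}
  Reached 3 of 6 vertices

Step 3: Only 3 of 6 vertices reached. Graph is disconnected.
Connected components: {1, 5, 6}, {2}, {3}, {4}
Number of connected components: 4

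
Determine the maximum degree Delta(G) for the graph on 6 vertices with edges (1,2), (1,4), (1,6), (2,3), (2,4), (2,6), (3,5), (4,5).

Step 1: Count edges incident to each vertex:
  deg(1) = 3 (neighbors: 2, 4, 6)
  deg(2) = 4 (neighbors: 1, 3, 4, 6)
  deg(3) = 2 (neighbors: 2, 5)
  deg(4) = 3 (neighbors: 1, 2, 5)
  deg(5) = 2 (neighbors: 3, 4)
  deg(6) = 2 (neighbors: 1, 2)

Step 2: Find maximum:
  max(3, 4, 2, 3, 2, 2) = 4 (vertex 2)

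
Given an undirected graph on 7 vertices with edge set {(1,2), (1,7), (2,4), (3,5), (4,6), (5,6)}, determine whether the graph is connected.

Step 1: Build adjacency list from edges:
  1: 2, 7
  2: 1, 4
  3: 5
  4: 2, 6
  5: 3, 6
  6: 4, 5
  7: 1

Step 2: Run BFS/DFS from vertex 1:
  Visited: {1, 2, 7, 4, 6, 5, 3}
  Reached 7 of 7 vertices

Step 3: All 7 vertices reached from vertex 1, so the graph is connected.
Answer: Yes, the graph is connected.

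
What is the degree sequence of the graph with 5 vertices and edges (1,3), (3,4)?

Step 1: Count edges incident to each vertex:
  deg(1) = 1 (neighbors: 3)
  deg(2) = 0 (neighbors: none)
  deg(3) = 2 (neighbors: 1, 4)
  deg(4) = 1 (neighbors: 3)
  deg(5) = 0 (neighbors: none)

Step 2: Sort degrees in non-increasing order:
  Degrees: [1, 0, 2, 1, 0] -> sorted: [2, 1, 1, 0, 0]

Degree sequence: [2, 1, 1, 0, 0]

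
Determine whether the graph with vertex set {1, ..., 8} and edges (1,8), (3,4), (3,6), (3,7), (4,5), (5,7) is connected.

Step 1: Build adjacency list from edges:
  1: 8
  2: (none)
  3: 4, 6, 7
  4: 3, 5
  5: 4, 7
  6: 3
  7: 3, 5
  8: 1

Step 2: Run BFS/DFS from vertex 1:
  Visited: {1, 8}
  Reached 2 of 8 vertices

Step 3: Only 2 of 8 vertices reached. Graph is disconnected.
Connected components: {1, 8}, {2}, {3, 4, 5, 6, 7}
Answer: No, the graph is not connected (3 components).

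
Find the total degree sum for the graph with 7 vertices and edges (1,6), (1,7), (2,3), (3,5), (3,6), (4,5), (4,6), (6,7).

Step 1: Count edges incident to each vertex:
  deg(1) = 2 (neighbors: 6, 7)
  deg(2) = 1 (neighbors: 3)
  deg(3) = 3 (neighbors: 2, 5, 6)
  deg(4) = 2 (neighbors: 5, 6)
  deg(5) = 2 (neighbors: 3, 4)
  deg(6) = 4 (neighbors: 1, 3, 4, 7)
  deg(7) = 2 (neighbors: 1, 6)

Step 2: Sum all degrees:
  2 + 1 + 3 + 2 + 2 + 4 + 2 = 16

Verification: sum of degrees = 2 * |E| = 2 * 8 = 16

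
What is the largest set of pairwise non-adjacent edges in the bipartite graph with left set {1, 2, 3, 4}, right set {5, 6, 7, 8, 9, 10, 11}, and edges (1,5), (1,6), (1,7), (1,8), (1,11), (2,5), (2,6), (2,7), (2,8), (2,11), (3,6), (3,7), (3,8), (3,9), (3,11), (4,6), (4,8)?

Step 1: List the neighbors of each left vertex:
  1: 5, 6, 7, 8, 11
  2: 5, 6, 7, 8, 11
  3: 6, 7, 8, 9, 11
  4: 6, 8

Step 2: Greedily match left vertices, then look for augmenting paths:
  Match 1 -- 5
  Match 2 -- 6
  Match 3 -- 7
  Match 4 -- 8
  No augmenting path remains.

Step 3: Verify this is maximum:
  Matching size 4 = min(|L|, |R|) = min(4, 7), which is an upper bound, so this matching is maximum.

Maximum matching: {(1,5), (2,6), (3,7), (4,8)}
Size: 4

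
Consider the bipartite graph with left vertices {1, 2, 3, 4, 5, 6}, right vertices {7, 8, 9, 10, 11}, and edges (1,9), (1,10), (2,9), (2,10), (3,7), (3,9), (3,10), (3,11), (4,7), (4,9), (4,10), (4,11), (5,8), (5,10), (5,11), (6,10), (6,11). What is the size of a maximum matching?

Step 1: List the neighbors of each left vertex:
  1: 9, 10
  2: 9, 10
  3: 7, 9, 10, 11
  4: 7, 9, 10, 11
  5: 8, 10, 11
  6: 10, 11

Step 2: Greedily match left vertices, then look for augmenting paths:
  Match 1 -- 9
  Match 2 -- 10
  Match 3 -- 7
  Match 4 -- 11
  Match 5 -- 8
  No augmenting path remains.

Step 3: Verify this is maximum:
  Matching size 5 = min(|L|, |R|) = min(6, 5), which is an upper bound, so this matching is maximum.

Maximum matching: {(1,9), (2,10), (3,7), (4,11), (5,8)}
Size: 5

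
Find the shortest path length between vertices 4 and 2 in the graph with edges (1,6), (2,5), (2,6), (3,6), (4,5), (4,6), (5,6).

Step 1: Build adjacency list:
  1: 6
  2: 5, 6
  3: 6
  4: 5, 6
  5: 2, 4, 6
  6: 1, 2, 3, 4, 5

Step 2: BFS from vertex 4 to find shortest path to 2:
  vertex 5 reached at distance 1
  vertex 6 reached at distance 1
  vertex 2 reached at distance 2

Step 3: Shortest path: 4 -> 6 -> 2
Path length: 2 edges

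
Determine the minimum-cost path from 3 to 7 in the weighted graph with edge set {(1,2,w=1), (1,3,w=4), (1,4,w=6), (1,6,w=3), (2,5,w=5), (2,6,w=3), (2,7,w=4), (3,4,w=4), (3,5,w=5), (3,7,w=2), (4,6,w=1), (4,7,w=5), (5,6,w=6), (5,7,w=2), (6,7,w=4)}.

Step 1: Build adjacency list with weights:
  1: 2(w=1), 3(w=4), 4(w=6), 6(w=3)
  2: 1(w=1), 5(w=5), 6(w=3), 7(w=4)
  3: 1(w=4), 4(w=4), 5(w=5), 7(w=2)
  4: 1(w=6), 3(w=4), 6(w=1), 7(w=5)
  5: 2(w=5), 3(w=5), 6(w=6), 7(w=2)
  6: 1(w=3), 2(w=3), 4(w=1), 5(w=6), 7(w=4)
  7: 2(w=4), 3(w=2), 4(w=5), 5(w=2), 6(w=4)

Step 2: Apply Dijkstra's algorithm from vertex 3:
  Visit vertex 3 (distance=0)
    Update dist[1] = 4
    Update dist[4] = 4
    Update dist[5] = 5
    Update dist[7] = 2
  Visit vertex 7 (distance=2)
    Update dist[2] = 6
    Update dist[5] = 4
    Update dist[6] = 6

Step 3: Shortest path: 3 -> 7
Total weight: 2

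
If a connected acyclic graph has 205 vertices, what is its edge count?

A tree on n vertices always has exactly n - 1 edges.
For n = 205: edges = 205 - 1 = 204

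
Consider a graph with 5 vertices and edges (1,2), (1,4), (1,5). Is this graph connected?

Step 1: Build adjacency list from edges:
  1: 2, 4, 5
  2: 1
  3: (none)
  4: 1
  5: 1

Step 2: Run BFS/DFS from vertex 1:
  Visited: {1, 2, 4, 5}
  Reached 4 of 5 vertices

Step 3: Only 4 of 5 vertices reached. Graph is disconnected.
Connected components: {1, 2, 4, 5}, {3}
Answer: No, the graph is not connected (2 components).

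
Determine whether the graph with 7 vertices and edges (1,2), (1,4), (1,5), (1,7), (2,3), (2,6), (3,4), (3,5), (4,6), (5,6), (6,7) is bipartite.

Step 1: Attempt 2-coloring using BFS:
  Start at vertex 1, assign color 0
  Color vertex 2 with color 1 (neighbor of 1)
  Color vertex 4 with color 1 (neighbor of 1)
  Color vertex 5 with color 1 (neighbor of 1)
  Color vertex 7 with color 1 (neighbor of 1)
  Color vertex 3 with color 0 (neighbor of 2)
  Color vertex 6 with color 0 (neighbor of 2)

Step 2: 2-coloring succeeded. No conflicts found.
  Set A (color 0): {1, 3, 6}
  Set B (color 1): {2, 4, 5, 7}

The graph is bipartite with partition {1, 3, 6}, {2, 4, 5, 7}.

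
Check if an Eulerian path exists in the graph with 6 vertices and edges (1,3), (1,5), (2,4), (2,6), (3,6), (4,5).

Step 1: Find the degree of each vertex:
  deg(1) = 2
  deg(2) = 2
  deg(3) = 2
  deg(4) = 2
  deg(5) = 2
  deg(6) = 2

Step 2: Count vertices with odd degree:
  All vertices have even degree (0 odd-degree vertices)

Step 3: Apply Euler's theorem:
  - Eulerian circuit exists iff graph is connected and all vertices have even degree
  - Eulerian path exists iff graph is connected and has 0 or 2 odd-degree vertices

Graph is connected with 0 odd-degree vertices.
Both Eulerian circuit and Eulerian path exist.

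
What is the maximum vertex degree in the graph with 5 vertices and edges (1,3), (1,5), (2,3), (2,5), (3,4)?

Step 1: Count edges incident to each vertex:
  deg(1) = 2 (neighbors: 3, 5)
  deg(2) = 2 (neighbors: 3, 5)
  deg(3) = 3 (neighbors: 1, 2, 4)
  deg(4) = 1 (neighbors: 3)
  deg(5) = 2 (neighbors: 1, 2)

Step 2: Find maximum:
  max(2, 2, 3, 1, 2) = 3 (vertex 3)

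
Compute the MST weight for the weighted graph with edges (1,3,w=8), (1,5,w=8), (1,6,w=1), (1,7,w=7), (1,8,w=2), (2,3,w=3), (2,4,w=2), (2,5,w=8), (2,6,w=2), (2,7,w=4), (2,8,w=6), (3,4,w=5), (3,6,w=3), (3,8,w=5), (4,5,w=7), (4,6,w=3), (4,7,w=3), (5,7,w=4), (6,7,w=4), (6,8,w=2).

Apply Kruskal's algorithm (sort edges by weight, add if no cycle):

Sorted edges by weight:
  (1,6) w=1
  (1,8) w=2
  (2,4) w=2
  (2,6) w=2
  (6,8) w=2
  (2,3) w=3
  (3,6) w=3
  (4,7) w=3
  (4,6) w=3
  (2,7) w=4
  (5,7) w=4
  (6,7) w=4
  (3,4) w=5
  (3,8) w=5
  (2,8) w=6
  (1,7) w=7
  (4,5) w=7
  (1,3) w=8
  (1,5) w=8
  (2,5) w=8

Add edge (1,6) w=1 -- no cycle. Running total: 1
Add edge (1,8) w=2 -- no cycle. Running total: 3
Add edge (2,4) w=2 -- no cycle. Running total: 5
Add edge (2,6) w=2 -- no cycle. Running total: 7
Skip edge (6,8) w=2 -- would create cycle
Add edge (2,3) w=3 -- no cycle. Running total: 10
Skip edge (3,6) w=3 -- would create cycle
Add edge (4,7) w=3 -- no cycle. Running total: 13
Skip edge (4,6) w=3 -- would create cycle
Skip edge (2,7) w=4 -- would create cycle
Add edge (5,7) w=4 -- no cycle. Running total: 17

MST edges: (1,6,w=1), (1,8,w=2), (2,4,w=2), (2,6,w=2), (2,3,w=3), (4,7,w=3), (5,7,w=4)
Total MST weight: 1 + 2 + 2 + 2 + 3 + 3 + 4 = 17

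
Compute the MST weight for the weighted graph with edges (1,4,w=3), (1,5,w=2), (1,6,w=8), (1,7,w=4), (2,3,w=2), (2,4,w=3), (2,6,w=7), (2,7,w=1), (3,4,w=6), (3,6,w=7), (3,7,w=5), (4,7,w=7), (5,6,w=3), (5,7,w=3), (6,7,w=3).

Apply Kruskal's algorithm (sort edges by weight, add if no cycle):

Sorted edges by weight:
  (2,7) w=1
  (1,5) w=2
  (2,3) w=2
  (1,4) w=3
  (2,4) w=3
  (5,6) w=3
  (5,7) w=3
  (6,7) w=3
  (1,7) w=4
  (3,7) w=5
  (3,4) w=6
  (2,6) w=7
  (3,6) w=7
  (4,7) w=7
  (1,6) w=8

Add edge (2,7) w=1 -- no cycle. Running total: 1
Add edge (1,5) w=2 -- no cycle. Running total: 3
Add edge (2,3) w=2 -- no cycle. Running total: 5
Add edge (1,4) w=3 -- no cycle. Running total: 8
Add edge (2,4) w=3 -- no cycle. Running total: 11
Add edge (5,6) w=3 -- no cycle. Running total: 14

MST edges: (2,7,w=1), (1,5,w=2), (2,3,w=2), (1,4,w=3), (2,4,w=3), (5,6,w=3)
Total MST weight: 1 + 2 + 2 + 3 + 3 + 3 = 14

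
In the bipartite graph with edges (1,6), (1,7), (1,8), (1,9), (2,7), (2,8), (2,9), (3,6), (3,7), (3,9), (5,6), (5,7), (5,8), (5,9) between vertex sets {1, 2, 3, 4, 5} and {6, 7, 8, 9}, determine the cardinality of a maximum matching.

Step 1: List the neighbors of each left vertex:
  1: 6, 7, 8, 9
  2: 7, 8, 9
  3: 6, 7, 9
  4: (none)
  5: 6, 7, 8, 9

Step 2: Greedily match left vertices, then look for augmenting paths:
  Match 1 -- 6
  Match 2 -- 7
  Match 3 -- 9
  Match 5 -- 8
  No augmenting path remains.

Step 3: Verify this is maximum:
  Matching size 4 = min(|L|, |R|) = min(5, 4), which is an upper bound, so this matching is maximum.

Maximum matching: {(1,6), (2,7), (3,9), (5,8)}
Size: 4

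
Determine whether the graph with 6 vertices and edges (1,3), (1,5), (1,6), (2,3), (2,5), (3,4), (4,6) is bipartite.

Step 1: Attempt 2-coloring using BFS:
  Start at vertex 1, assign color 0
  Color vertex 3 with color 1 (neighbor of 1)
  Color vertex 5 with color 1 (neighbor of 1)
  Color vertex 6 with color 1 (neighbor of 1)
  Color vertex 2 with color 0 (neighbor of 3)
  Color vertex 4 with color 0 (neighbor of 3)

Step 2: 2-coloring succeeded. No conflicts found.
  Set A (color 0): {1, 2, 4}
  Set B (color 1): {3, 5, 6}

The graph is bipartite with partition {1, 2, 4}, {3, 5, 6}.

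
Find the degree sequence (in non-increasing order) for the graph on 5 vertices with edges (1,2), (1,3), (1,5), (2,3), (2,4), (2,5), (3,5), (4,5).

Step 1: Count edges incident to each vertex:
  deg(1) = 3 (neighbors: 2, 3, 5)
  deg(2) = 4 (neighbors: 1, 3, 4, 5)
  deg(3) = 3 (neighbors: 1, 2, 5)
  deg(4) = 2 (neighbors: 2, 5)
  deg(5) = 4 (neighbors: 1, 2, 3, 4)

Step 2: Sort degrees in non-increasing order:
  Degrees: [3, 4, 3, 2, 4] -> sorted: [4, 4, 3, 3, 2]

Degree sequence: [4, 4, 3, 3, 2]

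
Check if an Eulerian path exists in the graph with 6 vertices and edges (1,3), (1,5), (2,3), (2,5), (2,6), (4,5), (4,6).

Step 1: Find the degree of each vertex:
  deg(1) = 2
  deg(2) = 3
  deg(3) = 2
  deg(4) = 2
  deg(5) = 3
  deg(6) = 2

Step 2: Count vertices with odd degree:
  Odd-degree vertices: 2, 5 (2 total)

Step 3: Apply Euler's theorem:
  - Eulerian circuit exists iff graph is connected and all vertices have even degree
  - Eulerian path exists iff graph is connected and has 0 or 2 odd-degree vertices

Graph is connected with exactly 2 odd-degree vertices (2, 5).
Eulerian path exists (starting and ending at the odd-degree vertices), but no Eulerian circuit.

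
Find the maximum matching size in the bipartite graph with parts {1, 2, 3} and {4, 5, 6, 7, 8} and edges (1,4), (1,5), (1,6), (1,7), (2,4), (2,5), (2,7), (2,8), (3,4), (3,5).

Step 1: List the neighbors of each left vertex:
  1: 4, 5, 6, 7
  2: 4, 5, 7, 8
  3: 4, 5

Step 2: Greedily match left vertices, then look for augmenting paths:
  Match 1 -- 6
  Match 2 -- 5
  Match 3 -- 4
  No augmenting path remains.

Step 3: Verify this is maximum:
  Matching size 3 = min(|L|, |R|) = min(3, 5), which is an upper bound, so this matching is maximum.

Maximum matching: {(1,6), (2,5), (3,4)}
Size: 3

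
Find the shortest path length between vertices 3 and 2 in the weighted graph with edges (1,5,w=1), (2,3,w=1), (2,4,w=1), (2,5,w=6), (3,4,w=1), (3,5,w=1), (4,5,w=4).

Step 1: Build adjacency list with weights:
  1: 5(w=1)
  2: 3(w=1), 4(w=1), 5(w=6)
  3: 2(w=1), 4(w=1), 5(w=1)
  4: 2(w=1), 3(w=1), 5(w=4)
  5: 1(w=1), 2(w=6), 3(w=1), 4(w=4)

Step 2: Apply Dijkstra's algorithm from vertex 3:
  Visit vertex 3 (distance=0)
    Update dist[2] = 1
    Update dist[4] = 1
    Update dist[5] = 1
  Visit vertex 2 (distance=1)

Step 3: Shortest path: 3 -> 2
Total weight: 1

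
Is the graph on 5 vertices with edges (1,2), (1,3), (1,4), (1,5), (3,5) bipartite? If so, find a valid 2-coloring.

Step 1: Attempt 2-coloring using BFS:
  Start at vertex 1, assign color 0
  Color vertex 2 with color 1 (neighbor of 1)
  Color vertex 3 with color 1 (neighbor of 1)
  Color vertex 4 with color 1 (neighbor of 1)
  Color vertex 5 with color 1 (neighbor of 1)

Step 2: Conflict found! Vertices 3 and 5 are adjacent but have the same color.
This means the graph contains an odd cycle.

The graph is NOT bipartite.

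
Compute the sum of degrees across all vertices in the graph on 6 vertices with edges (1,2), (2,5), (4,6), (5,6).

Step 1: Count edges incident to each vertex:
  deg(1) = 1 (neighbors: 2)
  deg(2) = 2 (neighbors: 1, 5)
  deg(3) = 0 (neighbors: none)
  deg(4) = 1 (neighbors: 6)
  deg(5) = 2 (neighbors: 2, 6)
  deg(6) = 2 (neighbors: 4, 5)

Step 2: Sum all degrees:
  1 + 2 + 0 + 1 + 2 + 2 = 8

Verification: sum of degrees = 2 * |E| = 2 * 4 = 8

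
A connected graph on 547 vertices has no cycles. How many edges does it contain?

A tree on n vertices always has exactly n - 1 edges.
For n = 547: edges = 547 - 1 = 546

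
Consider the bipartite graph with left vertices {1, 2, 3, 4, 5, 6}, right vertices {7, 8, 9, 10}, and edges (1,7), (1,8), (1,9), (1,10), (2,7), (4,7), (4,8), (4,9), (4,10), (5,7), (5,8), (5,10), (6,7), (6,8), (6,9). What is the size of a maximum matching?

Step 1: List the neighbors of each left vertex:
  1: 7, 8, 9, 10
  2: 7
  3: (none)
  4: 7, 8, 9, 10
  5: 7, 8, 10
  6: 7, 8, 9

Step 2: Greedily match left vertices, then look for augmenting paths:
  Match 1 -- 7
  Match 4 -- 8
  Match 5 -- 10
  Match 6 -- 9
  No augmenting path remains.

Step 3: Verify this is maximum:
  Matching size 4 = min(|L|, |R|) = min(6, 4), which is an upper bound, so this matching is maximum.

Maximum matching: {(1,7), (4,8), (5,10), (6,9)}
Size: 4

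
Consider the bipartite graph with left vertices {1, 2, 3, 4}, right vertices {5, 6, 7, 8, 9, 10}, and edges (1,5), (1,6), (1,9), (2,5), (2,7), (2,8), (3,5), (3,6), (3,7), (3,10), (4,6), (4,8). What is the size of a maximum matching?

Step 1: List the neighbors of each left vertex:
  1: 5, 6, 9
  2: 5, 7, 8
  3: 5, 6, 7, 10
  4: 6, 8

Step 2: Greedily match left vertices, then look for augmenting paths:
  Match 1 -- 5
  Match 2 -- 7
  Match 3 -- 6
  Match 4 -- 8
  No augmenting path remains.

Step 3: Verify this is maximum:
  Matching size 4 = min(|L|, |R|) = min(4, 6), which is an upper bound, so this matching is maximum.

Maximum matching: {(1,5), (2,7), (3,6), (4,8)}
Size: 4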